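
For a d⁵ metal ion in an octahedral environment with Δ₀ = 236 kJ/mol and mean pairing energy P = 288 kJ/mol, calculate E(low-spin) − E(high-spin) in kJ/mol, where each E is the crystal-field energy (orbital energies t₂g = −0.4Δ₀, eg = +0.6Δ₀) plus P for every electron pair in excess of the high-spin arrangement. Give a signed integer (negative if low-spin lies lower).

104

In the high-spin limit (t₂g³ eg²) the orbital term is 0.0Δ₀ = 0 kJ/mol, with no excess pairing.
For low-spin the configuration is t₂g⁵ eg⁰: orbital energy -2.0 × 236 = -472 kJ/mol, and 2 additional pairs relative to high-spin add 576 kJ/mol, giving 104 kJ/mol.
E(LS) − E(HS) = 104 − (0) = 104 kJ/mol.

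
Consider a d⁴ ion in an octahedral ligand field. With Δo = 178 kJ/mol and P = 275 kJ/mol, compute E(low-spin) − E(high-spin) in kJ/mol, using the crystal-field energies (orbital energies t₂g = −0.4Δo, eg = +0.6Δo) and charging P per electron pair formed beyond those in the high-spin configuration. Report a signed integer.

In the high-spin limit (t₂g³ eg¹) the orbital term is -0.6Δo = -107 kJ/mol, with no excess pairing.
For low-spin the configuration is t₂g⁴ eg⁰: orbital energy -1.6 × 178 = -285 kJ/mol, and 1 additional pair relative to high-spin adds 275 kJ/mol, giving -10 kJ/mol.
Thus E(LS) − E(HS) = 97 kJ/mol.

97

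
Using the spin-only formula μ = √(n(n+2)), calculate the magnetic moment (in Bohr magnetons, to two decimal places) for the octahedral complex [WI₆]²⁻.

2.83 Bohr magnetons

Each I⁻ contributes -1; 6 × (-1) = -6. With overall charge -2, W is in the +4 oxidation state.
Group 6 minus oxidation state +4 gives a d² configuration for W⁴⁺.
For octahedral d² the high- and low-spin configurations coincide.
Configuration: t2g^2 e_g^0 → 2 unpaired electrons.
μ(spin-only) = √[2(2+2)] = √8 ≈ 2.83 Bohr magnetons.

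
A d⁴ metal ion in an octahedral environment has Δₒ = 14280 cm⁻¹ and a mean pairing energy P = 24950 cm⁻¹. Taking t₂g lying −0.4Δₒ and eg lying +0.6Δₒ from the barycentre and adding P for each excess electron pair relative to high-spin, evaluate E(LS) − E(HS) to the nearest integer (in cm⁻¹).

10670

In the high-spin limit (t₂g³ eg¹) the orbital term is -0.6Δₒ = -8568 cm⁻¹, with no excess pairing.
For low-spin the configuration is t₂g⁴ eg⁰: orbital energy -1.6 × 14280 = -22848 cm⁻¹, and 1 additional pair relative to high-spin adds 24950 cm⁻¹, giving 2102 cm⁻¹.
Thus E(LS) − E(HS) = 10670 cm⁻¹.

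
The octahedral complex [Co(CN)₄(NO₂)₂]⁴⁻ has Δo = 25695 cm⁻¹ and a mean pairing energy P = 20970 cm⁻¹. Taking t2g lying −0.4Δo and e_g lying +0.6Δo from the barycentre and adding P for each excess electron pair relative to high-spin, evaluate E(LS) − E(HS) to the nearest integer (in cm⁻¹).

Ligand charges: 4×(-1) from CN⁻ and 2×(-1) from NO₂⁻ sum to -6; with overall charge -4, Co is +2.
Co²⁺: group 9, so d-count = 9 − 2 = 7.
High-spin d⁷ fills as t2g^5 e_g^2 with CFSE 5(−0.4) + 2(+0.6) = -0.8Δo = -20556 cm⁻¹.
For low-spin the configuration is t2g^6 e_g^1: orbital energy -1.8 × 25695 = -46251 cm⁻¹, and 1 additional pair relative to high-spin adds 20970 cm⁻¹, giving -25281 cm⁻¹.
Thus E(LS) − E(HS) = -4725 cm⁻¹.

-4725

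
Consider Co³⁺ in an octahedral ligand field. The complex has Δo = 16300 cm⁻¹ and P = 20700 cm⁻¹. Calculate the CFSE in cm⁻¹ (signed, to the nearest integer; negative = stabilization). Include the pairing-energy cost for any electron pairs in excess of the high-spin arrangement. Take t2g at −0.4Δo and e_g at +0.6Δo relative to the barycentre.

Co³⁺: group 9, so d-count = 9 − 3 = 6.
With Δo < P the complex is high-spin.
Configuration: t2g^4 e_g^2.
Orbital CFSE = -0.4Δo = -0.4 × 16300 = -6520 cm⁻¹.
High-spin has no excess pairs, so no pairing correction applies.

-6520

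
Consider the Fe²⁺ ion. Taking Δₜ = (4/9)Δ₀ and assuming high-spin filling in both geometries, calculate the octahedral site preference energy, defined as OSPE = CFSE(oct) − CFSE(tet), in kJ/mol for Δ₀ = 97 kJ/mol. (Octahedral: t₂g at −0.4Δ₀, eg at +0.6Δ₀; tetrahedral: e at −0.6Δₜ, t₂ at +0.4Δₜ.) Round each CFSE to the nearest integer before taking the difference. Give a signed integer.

-13

Fe is in group 8, so Fe²⁺ is d⁶ (8 − 2 = 6).
In an octahedral site d⁶ (HS) is t₂g⁴ eg², giving CFSE(oct) = -0.4Δ₀ = -39 kJ/mol.
Tetrahedral: e³ t₂³, CFSE = 3(−0.6) + 3(+0.4) = -0.6Δₜ = -0.6 × (4/9) × 97 = -26 kJ/mol.
OSPE = CFSE(oct) − CFSE(tet) = -39 − (-26) = -13 kJ/mol.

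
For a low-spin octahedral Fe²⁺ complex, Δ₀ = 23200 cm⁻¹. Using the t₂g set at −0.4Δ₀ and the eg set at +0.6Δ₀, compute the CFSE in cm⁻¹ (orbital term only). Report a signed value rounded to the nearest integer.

Fe²⁺: group 8, so d-count = 8 − 2 = 6.
Electron filling gives t₂g⁶ eg⁰.
The orbital stabilization is -2.4Δ₀ = -2.4 × 23200 = -55680 cm⁻¹.

-55680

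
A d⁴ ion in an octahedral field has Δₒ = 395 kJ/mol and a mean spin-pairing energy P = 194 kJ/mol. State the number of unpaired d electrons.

Since Δₒ = 395 kJ/mol > P = 194 kJ/mol, the complex adopts the low-spin configuration.
That gives t2g^4 e_g^0.
Unpaired electrons: 2.

2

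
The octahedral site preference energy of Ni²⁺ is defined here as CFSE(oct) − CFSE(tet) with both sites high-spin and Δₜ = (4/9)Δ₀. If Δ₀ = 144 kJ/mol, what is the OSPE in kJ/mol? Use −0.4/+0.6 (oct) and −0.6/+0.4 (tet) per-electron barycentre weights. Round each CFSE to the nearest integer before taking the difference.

-122

Group 10 minus oxidation state +2 gives a d⁸ configuration for Ni²⁺.
Octahedral high-spin t₂g⁶ eg²: CFSE = -1.2 × 144 = -173 kJ/mol.
In a tetrahedral site the filling is e⁴ t₂⁴: CFSE(tet) = -0.8Δₜ = -0.8 × (4/9)(144) = -51 kJ/mol.
OSPE = -173 − (-51) = -122 kJ/mol.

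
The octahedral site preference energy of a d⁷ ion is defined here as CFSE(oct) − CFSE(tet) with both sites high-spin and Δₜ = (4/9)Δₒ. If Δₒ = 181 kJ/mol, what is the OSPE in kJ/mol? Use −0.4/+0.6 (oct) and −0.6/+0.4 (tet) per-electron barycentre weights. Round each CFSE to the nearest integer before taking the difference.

-48

Octahedral (high-spin): t2g^5 e_g^2, CFSE = 5(−0.4) + 2(+0.6) = -0.8Δₒ = -0.8 × 181 = -145 kJ/mol.
In a tetrahedral site the filling is e^4 t2^3: CFSE(tet) = -1.2Δₜ = -1.2 × (4/9)(181) = -97 kJ/mol.
OSPE = CFSE(oct) − CFSE(tet) = -145 − (-97) = -48 kJ/mol.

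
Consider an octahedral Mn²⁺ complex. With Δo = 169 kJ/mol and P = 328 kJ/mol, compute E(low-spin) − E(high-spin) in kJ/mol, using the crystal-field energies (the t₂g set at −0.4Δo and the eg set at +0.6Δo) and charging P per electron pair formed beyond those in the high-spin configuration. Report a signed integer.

Mn sits in group 7; removing 2 electrons leaves Mn²⁺ with 7 − 2 = 5 d electrons.
High-spin: t₂g³ eg², CFSE = 0.0Δo = 0 kJ/mol.
Low-spin t₂g⁵ eg⁰ gives -2.0Δo = -338 kJ/mol, but forming 2 extra pairs costs 2P = 656 kJ/mol, so E(LS) = -338 + 656 = 318 kJ/mol.
The difference is 318 − (0) = 318 kJ/mol, so high-spin lies lower.

318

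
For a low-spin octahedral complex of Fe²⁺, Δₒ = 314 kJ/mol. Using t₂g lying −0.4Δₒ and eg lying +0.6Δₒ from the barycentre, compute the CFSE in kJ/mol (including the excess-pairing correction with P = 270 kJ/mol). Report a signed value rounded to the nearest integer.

Fe²⁺: group 8, so d-count = 8 − 2 = 6.
The d⁶ electrons fill as t₂g⁶ eg⁰.
CFSE(orbital) = 6×(-0.4Δₒ) + 0×(0.6Δₒ) = -2.4Δₒ; with Δₒ = 314 kJ/mol that is -754 kJ/mol.
Pairing penalty: 3 pairs vs 1 in the high-spin reference → 2 extra × P = 540 kJ/mol.
Combining: -754 + 540 = -214 kJ/mol.

-214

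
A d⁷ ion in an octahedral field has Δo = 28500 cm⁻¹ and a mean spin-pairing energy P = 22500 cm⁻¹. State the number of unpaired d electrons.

1

With Δo > P the complex is low-spin.
Filling d⁷ accordingly: t₂g⁶ eg¹.
Unpaired electrons: 1.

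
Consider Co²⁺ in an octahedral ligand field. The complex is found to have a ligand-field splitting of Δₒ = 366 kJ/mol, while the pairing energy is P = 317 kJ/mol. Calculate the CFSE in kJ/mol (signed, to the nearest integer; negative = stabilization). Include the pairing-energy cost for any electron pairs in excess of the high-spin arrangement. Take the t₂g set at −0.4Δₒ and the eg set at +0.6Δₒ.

-342

Co is in group 9, so Co²⁺ is d⁷ (9 − 2 = 7).
Here Δₒ > P (366 > 317), so the low-spin state is favoured.
That gives t₂g⁶ eg¹.
Orbital CFSE = -1.8Δₒ = -1.8 × 366 = -659 kJ/mol.
Excess pairs vs high-spin: 3 − 2 = 1; pairing cost = +317 kJ/mol.
Net CFSE = -659 + 317 = -342 kJ/mol.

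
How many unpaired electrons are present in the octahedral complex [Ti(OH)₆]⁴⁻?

2

Each OH⁻ contributes -1; 6 × (-1) = -6. With overall charge -4, Ti is in the +2 oxidation state.
Group 4 minus oxidation state +2 gives a d² configuration for Ti²⁺.
Configuration: t2g^2 e_g^0, giving 2 unpaired electrons.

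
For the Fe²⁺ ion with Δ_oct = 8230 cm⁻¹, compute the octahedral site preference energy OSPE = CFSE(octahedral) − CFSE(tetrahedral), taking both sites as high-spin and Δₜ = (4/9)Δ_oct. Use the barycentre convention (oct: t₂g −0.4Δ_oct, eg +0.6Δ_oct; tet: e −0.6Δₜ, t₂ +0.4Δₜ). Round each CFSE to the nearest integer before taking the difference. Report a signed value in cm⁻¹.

Fe sits in group 8; removing 2 electrons leaves Fe²⁺ with 8 − 2 = 6 d electrons.
Octahedral high-spin t₂g⁴ eg²: CFSE = -0.4 × 8230 = -3292 cm⁻¹.
In a tetrahedral site the filling is e³ t₂³: CFSE(tet) = -0.6Δₜ = -0.6 × (4/9)(8230) = -2195 cm⁻¹.
OSPE = -3292 − (-2195) = -1097 cm⁻¹.

-1097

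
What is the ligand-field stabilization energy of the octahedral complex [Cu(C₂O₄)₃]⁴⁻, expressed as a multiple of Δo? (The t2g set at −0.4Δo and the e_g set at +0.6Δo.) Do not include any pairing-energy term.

-0.6 Δo

Each C₂O₄²⁻ contributes -2; 3 × (-2) = -6. With overall charge -4, Cu is in the +2 oxidation state.
Cu is in group 11, so Cu²⁺ is d⁹ (11 − 2 = 9).
Configuration: t2g^6 e_g^3.
CFSE = 6(-0.4Δo) + 3(0.6Δo) = -2.4Δo + 1.8Δo = -0.6Δo.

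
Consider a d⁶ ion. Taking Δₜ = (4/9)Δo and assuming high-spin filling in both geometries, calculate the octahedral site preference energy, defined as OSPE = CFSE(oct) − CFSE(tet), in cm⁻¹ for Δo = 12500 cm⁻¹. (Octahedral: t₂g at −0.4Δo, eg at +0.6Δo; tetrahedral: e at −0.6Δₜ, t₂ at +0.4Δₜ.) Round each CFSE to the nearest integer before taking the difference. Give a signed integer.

-1667

Octahedral (high-spin): t₂g⁴ eg², CFSE = 4(−0.4) + 2(+0.6) = -0.4Δo = -0.4 × 12500 = -5000 cm⁻¹.
In a tetrahedral site the filling is e³ t₂³: CFSE(tet) = -0.6Δₜ = -0.6 × (4/9)(12500) = -3333 cm⁻¹.
Subtracting, OSPE = -5000 − (-3333) = -1667 cm⁻¹.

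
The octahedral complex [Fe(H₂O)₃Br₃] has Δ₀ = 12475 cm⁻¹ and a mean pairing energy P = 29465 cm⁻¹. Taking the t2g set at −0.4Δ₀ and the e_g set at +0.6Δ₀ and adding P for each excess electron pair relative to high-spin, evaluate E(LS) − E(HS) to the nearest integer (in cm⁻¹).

Ligand charges: 3×(+0) from H₂O and 3×(-1) from Br⁻ sum to -3; with overall charge +0, Fe is +3.
Fe sits in group 8; removing 3 electrons leaves Fe³⁺ with 8 − 3 = 5 d electrons.
High-spin: t2g^3 e_g^2, CFSE = 0.0Δ₀ = 0 cm⁻¹.
Low-spin t2g^5 e_g^0 gives -2.0Δ₀ = -24950 cm⁻¹, but forming 2 extra pairs costs 2P = 58930 cm⁻¹, so E(LS) = -24950 + 58930 = 33980 cm⁻¹.
Thus E(LS) − E(HS) = 33980 cm⁻¹.

33980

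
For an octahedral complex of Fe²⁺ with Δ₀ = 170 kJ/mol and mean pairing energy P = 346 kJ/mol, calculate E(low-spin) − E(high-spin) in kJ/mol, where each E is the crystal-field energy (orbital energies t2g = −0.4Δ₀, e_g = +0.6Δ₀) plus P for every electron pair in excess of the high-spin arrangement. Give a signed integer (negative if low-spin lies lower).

352

Fe sits in group 8; removing 2 electrons leaves Fe²⁺ with 8 − 2 = 6 d electrons.
High-spin d⁶ fills as t2g^4 e_g^2 with CFSE 4(−0.4) + 2(+0.6) = -0.4Δ₀ = -68 kJ/mol.
For low-spin the configuration is t2g^6 e_g^0: orbital energy -2.4 × 170 = -408 kJ/mol, and 2 additional pairs relative to high-spin add 692 kJ/mol, giving 284 kJ/mol.
E(LS) − E(HS) = 284 − (-68) = 352 kJ/mol.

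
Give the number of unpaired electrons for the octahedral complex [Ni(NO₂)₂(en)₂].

Ligand charges: 2×(-1) from NO₂⁻ and 2×(+0) from en sum to -2; with overall charge +0, Ni is +2.
Ni is in group 10, so Ni²⁺ is d⁸ (10 − 2 = 8).
Configuration: t₂g⁶ eg², giving 2 unpaired electrons.

2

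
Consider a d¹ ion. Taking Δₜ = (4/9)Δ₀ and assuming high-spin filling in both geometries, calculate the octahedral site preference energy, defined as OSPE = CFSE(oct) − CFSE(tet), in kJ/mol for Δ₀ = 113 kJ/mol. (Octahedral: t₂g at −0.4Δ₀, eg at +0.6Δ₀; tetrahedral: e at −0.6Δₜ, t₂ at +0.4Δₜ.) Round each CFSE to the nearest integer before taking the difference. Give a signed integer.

-15

Octahedral (high-spin): t2g^1 e_g^0, CFSE = 1(−0.4) + 0(+0.6) = -0.4Δ₀ = -0.4 × 113 = -45 kJ/mol.
Tetrahedral: e^1 t2^0, CFSE = 1(−0.6) + 0(+0.4) = -0.6Δₜ = -0.6 × (4/9) × 113 = -30 kJ/mol.
Subtracting, OSPE = -45 − (-30) = -15 kJ/mol.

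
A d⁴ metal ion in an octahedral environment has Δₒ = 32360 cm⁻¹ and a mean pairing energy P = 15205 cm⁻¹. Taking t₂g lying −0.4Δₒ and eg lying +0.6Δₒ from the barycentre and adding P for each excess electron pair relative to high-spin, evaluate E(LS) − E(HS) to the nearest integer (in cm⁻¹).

-17155

High-spin: t₂g³ eg¹, CFSE = -0.6Δₒ = -19416 cm⁻¹.
Low-spin t₂g⁴ eg⁰ gives -1.6Δₒ = -51776 cm⁻¹, but forming 1 extra pair costs 1P = 15205 cm⁻¹, so E(LS) = -51776 + 15205 = -36571 cm⁻¹.
Thus E(LS) − E(HS) = -17155 cm⁻¹.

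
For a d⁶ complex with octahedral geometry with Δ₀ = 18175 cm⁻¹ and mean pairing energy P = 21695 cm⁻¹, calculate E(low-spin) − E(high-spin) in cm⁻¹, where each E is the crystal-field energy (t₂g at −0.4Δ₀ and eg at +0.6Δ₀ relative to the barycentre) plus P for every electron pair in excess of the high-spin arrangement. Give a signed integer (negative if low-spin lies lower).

In the high-spin limit (t₂g⁴ eg²) the orbital term is -0.4Δ₀ = -7270 cm⁻¹, with no excess pairing.
Low-spin t₂g⁶ eg⁰ gives -2.4Δ₀ = -43620 cm⁻¹, but forming 2 extra pairs costs 2P = 43390 cm⁻¹, so E(LS) = -43620 + 43390 = -230 cm⁻¹.
E(LS) − E(HS) = -230 − (-7270) = 7040 cm⁻¹.

7040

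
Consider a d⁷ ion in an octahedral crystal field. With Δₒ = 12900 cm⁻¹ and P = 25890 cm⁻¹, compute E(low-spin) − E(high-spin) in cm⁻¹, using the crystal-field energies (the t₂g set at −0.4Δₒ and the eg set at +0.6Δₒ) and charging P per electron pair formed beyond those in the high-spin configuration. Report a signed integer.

12990

High-spin: t₂g⁵ eg², CFSE = -0.8Δₒ = -10320 cm⁻¹.
Low-spin t₂g⁶ eg¹ gives -1.8Δₒ = -23220 cm⁻¹, but forming 1 extra pair costs 1P = 25890 cm⁻¹, so E(LS) = -23220 + 25890 = 2670 cm⁻¹.
The difference is 2670 − (-10320) = 12990 cm⁻¹, so high-spin lies lower.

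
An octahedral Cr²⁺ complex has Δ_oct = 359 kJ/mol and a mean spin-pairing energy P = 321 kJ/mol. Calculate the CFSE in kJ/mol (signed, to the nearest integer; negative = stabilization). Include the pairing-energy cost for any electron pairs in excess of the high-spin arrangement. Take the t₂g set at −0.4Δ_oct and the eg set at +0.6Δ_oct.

-253

Group 6 minus oxidation state +2 gives a d⁴ configuration for Cr²⁺.
Here Δ_oct > P (359 > 321), so the low-spin state is favoured.
Filling d⁴ accordingly: t₂g⁴ eg⁰.
Orbital CFSE = -1.6Δ_oct = -1.6 × 359 = -574 kJ/mol.
Excess pairs vs high-spin: 1 − 0 = 1; pairing cost = +321 kJ/mol.
Net CFSE = -574 + 321 = -253 kJ/mol.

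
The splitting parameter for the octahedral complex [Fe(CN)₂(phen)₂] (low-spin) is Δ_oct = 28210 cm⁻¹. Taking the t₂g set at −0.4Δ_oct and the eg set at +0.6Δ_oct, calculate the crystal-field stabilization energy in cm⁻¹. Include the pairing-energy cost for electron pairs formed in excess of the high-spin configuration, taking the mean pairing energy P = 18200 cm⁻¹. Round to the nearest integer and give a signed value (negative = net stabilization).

Ligand charges: 2×(-1) from CN⁻ and 2×(+0) from phen sum to -2; with overall charge +0, Fe is +2.
Fe is in group 8, so Fe²⁺ is d⁶ (8 − 2 = 6).
Configuration: t₂g⁶ eg⁰.
Orbital CFSE = 6(-0.4) + 0(0.6) = -2.4Δ_oct = -2.4 × 28210 = -67704 cm⁻¹.
Relative to high-spin t₂g⁴ eg² (1 paired), the low-spin configuration has 2 additional pairs, contributing +2 × 18200 = +36400 cm⁻¹.
Overall CFSE = -67704 + 36400 = -31304 cm⁻¹.

-31304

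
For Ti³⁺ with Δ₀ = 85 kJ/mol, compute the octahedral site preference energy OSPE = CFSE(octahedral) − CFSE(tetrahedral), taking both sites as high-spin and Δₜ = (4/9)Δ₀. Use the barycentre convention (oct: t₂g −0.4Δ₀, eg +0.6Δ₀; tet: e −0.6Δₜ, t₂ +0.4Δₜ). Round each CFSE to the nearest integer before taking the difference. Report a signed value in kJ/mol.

Ti sits in group 4; removing 3 electrons leaves Ti³⁺ with 4 − 3 = 1 d electrons.
Octahedral (high-spin): t₂g¹ eg⁰, CFSE = 1(−0.4) + 0(+0.6) = -0.4Δ₀ = -0.4 × 85 = -34 kJ/mol.
Tetrahedral: e¹ t₂⁰, CFSE = 1(−0.6) + 0(+0.4) = -0.6Δₜ = -0.6 × (4/9) × 85 = -23 kJ/mol.
OSPE = -34 − (-23) = -11 kJ/mol.

-11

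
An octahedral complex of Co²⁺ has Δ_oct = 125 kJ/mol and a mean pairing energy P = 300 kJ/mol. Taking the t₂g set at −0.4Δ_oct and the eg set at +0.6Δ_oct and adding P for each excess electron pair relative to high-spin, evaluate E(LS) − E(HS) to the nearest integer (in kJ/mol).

Co²⁺: group 9, so d-count = 9 − 2 = 7.
High-spin: t₂g⁵ eg², CFSE = -0.8Δ_oct = -100 kJ/mol.
Low-spin: t₂g⁶ eg¹, orbital CFSE = -1.8Δ_oct = -225 kJ/mol; plus 1 excess pair × P = +300 kJ/mol; total 75 kJ/mol.
Thus E(LS) − E(HS) = 175 kJ/mol.

175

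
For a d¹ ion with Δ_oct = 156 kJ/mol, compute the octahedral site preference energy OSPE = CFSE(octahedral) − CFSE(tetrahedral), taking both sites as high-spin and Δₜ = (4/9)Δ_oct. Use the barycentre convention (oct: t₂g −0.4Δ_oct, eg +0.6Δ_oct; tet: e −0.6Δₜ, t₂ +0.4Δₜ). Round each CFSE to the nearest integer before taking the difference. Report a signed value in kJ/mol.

Octahedral (high-spin): t₂g¹ eg⁰, CFSE = 1(−0.4) + 0(+0.6) = -0.4Δ_oct = -0.4 × 156 = -62 kJ/mol.
In a tetrahedral site the filling is e¹ t₂⁰: CFSE(tet) = -0.6Δₜ = -0.6 × (4/9)(156) = -42 kJ/mol.
OSPE = CFSE(oct) − CFSE(tet) = -62 − (-42) = -20 kJ/mol.

-20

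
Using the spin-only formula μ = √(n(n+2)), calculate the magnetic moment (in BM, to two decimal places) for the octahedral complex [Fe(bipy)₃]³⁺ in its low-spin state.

bipy is neutral, so the +3 overall charge sits on Fe: oxidation state +3.
Fe³⁺: group 8, so d-count = 8 − 3 = 5.
Configuration: t2g^5 e_g^0 → 1 unpaired electron.
μ(spin-only) = √[1(1+2)] = √3 ≈ 1.73 BM.

1.73 BM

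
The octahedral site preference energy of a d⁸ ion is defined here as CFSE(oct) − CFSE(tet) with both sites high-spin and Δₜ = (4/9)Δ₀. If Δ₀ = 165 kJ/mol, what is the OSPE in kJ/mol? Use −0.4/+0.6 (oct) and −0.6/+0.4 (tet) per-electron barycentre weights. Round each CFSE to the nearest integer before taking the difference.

-139

Octahedral (high-spin): t₂g⁶ eg², CFSE = 6(−0.4) + 2(+0.6) = -1.2Δ₀ = -1.2 × 165 = -198 kJ/mol.
Tetrahedral e⁴ t₂⁴ gives -0.8Δₜ = -0.8 × (4/9) × 165 = -59 kJ/mol.
OSPE = CFSE(oct) − CFSE(tet) = -198 − (-59) = -139 kJ/mol.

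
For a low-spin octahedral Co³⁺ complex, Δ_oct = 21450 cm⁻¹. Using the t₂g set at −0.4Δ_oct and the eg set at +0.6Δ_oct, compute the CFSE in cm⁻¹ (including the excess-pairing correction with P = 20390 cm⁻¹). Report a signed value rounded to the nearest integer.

Co³⁺: group 9, so d-count = 9 − 3 = 6.
The d⁶ electrons fill as t₂g⁶ eg⁰.
CFSE(orbital) = 6×(-0.4Δ_oct) + 0×(0.6Δ_oct) = -2.4Δ_oct; with Δ_oct = 21450 cm⁻¹ that is -51480 cm⁻¹.
High-spin d⁶ would be t₂g⁴ eg² with 1 pair; low-spin has 3, so 2 excess pairs cost +2P = +40780 cm⁻¹.
Combining: -51480 + 40780 = -10700 cm⁻¹.

-10700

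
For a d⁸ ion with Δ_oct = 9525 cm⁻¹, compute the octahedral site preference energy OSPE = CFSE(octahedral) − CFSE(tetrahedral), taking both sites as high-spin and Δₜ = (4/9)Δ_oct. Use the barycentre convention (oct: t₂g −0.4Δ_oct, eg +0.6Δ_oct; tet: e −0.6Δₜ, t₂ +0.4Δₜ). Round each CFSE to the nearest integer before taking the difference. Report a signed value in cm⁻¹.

-8043

Octahedral (high-spin): t₂g⁶ eg², CFSE = 6(−0.4) + 2(+0.6) = -1.2Δ_oct = -1.2 × 9525 = -11430 cm⁻¹.
Tetrahedral: e⁴ t₂⁴, CFSE = 4(−0.6) + 4(+0.4) = -0.8Δₜ = -0.8 × (4/9) × 9525 = -3387 cm⁻¹.
OSPE = -11430 − (-3387) = -8043 cm⁻¹.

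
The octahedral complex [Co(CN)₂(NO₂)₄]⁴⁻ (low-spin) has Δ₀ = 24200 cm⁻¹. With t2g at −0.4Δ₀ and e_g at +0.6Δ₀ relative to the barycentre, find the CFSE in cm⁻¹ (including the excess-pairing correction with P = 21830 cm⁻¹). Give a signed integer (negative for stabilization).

Ligand charges: 2×(-1) from CN⁻ and 4×(-1) from NO₂⁻ sum to -6; with overall charge -4, Co is +2.
Group 9 minus oxidation state +2 gives a d⁷ configuration for Co²⁺.
Electron filling gives t2g^6 e_g^1.
Orbital CFSE = 6(-0.4) + 1(0.6) = -1.8Δ₀ = -1.8 × 24200 = -43560 cm⁻¹.
High-spin d⁷ would be t2g^5 e_g^2 with 2 pairs; low-spin has 3, so 1 excess pair costs +1P = +21830 cm⁻¹.
Overall CFSE = -43560 + 21830 = -21730 cm⁻¹.

-21730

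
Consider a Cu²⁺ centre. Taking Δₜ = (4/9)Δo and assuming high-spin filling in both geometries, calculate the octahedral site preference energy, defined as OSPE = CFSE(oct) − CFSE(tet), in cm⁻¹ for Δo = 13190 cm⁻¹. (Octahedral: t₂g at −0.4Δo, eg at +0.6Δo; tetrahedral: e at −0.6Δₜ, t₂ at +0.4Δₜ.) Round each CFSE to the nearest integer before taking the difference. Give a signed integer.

Cu is in group 11, so Cu²⁺ is d⁹ (11 − 2 = 9).
Octahedral (high-spin): t2g^6 e_g^3, CFSE = 6(−0.4) + 3(+0.6) = -0.6Δo = -0.6 × 13190 = -7914 cm⁻¹.
Tetrahedral e^4 t2^5 gives -0.4Δₜ = -0.4 × (4/9) × 13190 = -2345 cm⁻¹.
Subtracting, OSPE = -7914 − (-2345) = -5569 cm⁻¹.

-5569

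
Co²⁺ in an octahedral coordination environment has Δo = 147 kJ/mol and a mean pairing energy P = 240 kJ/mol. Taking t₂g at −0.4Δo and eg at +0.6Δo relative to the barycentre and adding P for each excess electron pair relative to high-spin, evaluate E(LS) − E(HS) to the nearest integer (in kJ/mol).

93

Group 9 minus oxidation state +2 gives a d⁷ configuration for Co²⁺.
High-spin d⁷ fills as t₂g⁵ eg² with CFSE 5(−0.4) + 2(+0.6) = -0.8Δo = -118 kJ/mol.
Low-spin t₂g⁶ eg¹ gives -1.8Δo = -265 kJ/mol, but forming 1 extra pair costs 1P = 240 kJ/mol, so E(LS) = -265 + 240 = -25 kJ/mol.
The difference is -25 − (-118) = 93 kJ/mol, so high-spin lies lower.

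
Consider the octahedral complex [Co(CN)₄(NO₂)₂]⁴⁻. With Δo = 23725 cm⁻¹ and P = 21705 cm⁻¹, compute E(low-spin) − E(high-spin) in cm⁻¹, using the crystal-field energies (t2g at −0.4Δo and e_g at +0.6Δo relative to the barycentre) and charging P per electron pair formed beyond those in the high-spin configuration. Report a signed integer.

-2020

Ligand charges: 4×(-1) from CN⁻ and 2×(-1) from NO₂⁻ sum to -6; with overall charge -4, Co is +2.
Co²⁺: group 9, so d-count = 9 − 2 = 7.
In the high-spin limit (t2g^5 e_g^2) the orbital term is -0.8Δo = -18980 cm⁻¹, with no excess pairing.
Low-spin t2g^6 e_g^1 gives -1.8Δo = -42705 cm⁻¹, but forming 1 extra pair costs 1P = 21705 cm⁻¹, so E(LS) = -42705 + 21705 = -21000 cm⁻¹.
The difference is -21000 − (-18980) = -2020 cm⁻¹, so low-spin lies lower.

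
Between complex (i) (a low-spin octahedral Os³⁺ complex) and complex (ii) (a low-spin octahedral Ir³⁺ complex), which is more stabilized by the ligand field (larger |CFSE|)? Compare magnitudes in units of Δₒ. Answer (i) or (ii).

(ii)

(i): Os³⁺: group 8, so d-count = 8 − 3 = 5; t2g^5 e_g^0, CFSE = -2.0Δₒ.
(ii): Ir³⁺: group 9, so d-count = 9 − 3 = 6; t2g^6 e_g^0, CFSE = -2.4Δₒ.
So (ii) has the larger |CFSE|.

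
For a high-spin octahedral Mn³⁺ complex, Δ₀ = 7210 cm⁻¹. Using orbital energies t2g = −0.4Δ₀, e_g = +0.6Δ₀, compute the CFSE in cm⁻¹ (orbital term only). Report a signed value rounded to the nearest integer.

-4326

Mn³⁺: group 7, so d-count = 7 − 3 = 4.
Configuration: t2g^3 e_g^1.
CFSE(orbital) = 3×(-0.4Δ₀) + 1×(0.6Δ₀) = -0.6Δ₀; with Δ₀ = 7210 cm⁻¹ that is -4326 cm⁻¹.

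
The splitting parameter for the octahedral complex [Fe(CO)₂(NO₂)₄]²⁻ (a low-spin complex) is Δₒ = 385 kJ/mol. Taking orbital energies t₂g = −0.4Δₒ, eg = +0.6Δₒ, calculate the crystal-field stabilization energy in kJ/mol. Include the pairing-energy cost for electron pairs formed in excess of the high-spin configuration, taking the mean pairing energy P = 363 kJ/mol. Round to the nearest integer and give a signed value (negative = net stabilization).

-198

Ligand charges: 2×(+0) from CO and 4×(-1) from NO₂⁻ sum to -4; with overall charge -2, Fe is +2.
Fe sits in group 8; removing 2 electrons leaves Fe²⁺ with 8 − 2 = 6 d electrons.
Configuration: t₂g⁶ eg⁰.
The orbital stabilization is -2.4Δₒ = -2.4 × 385 = -924 kJ/mol.
High-spin d⁶ would be t₂g⁴ eg² with 1 pair; low-spin has 3, so 2 excess pairs cost +2P = +726 kJ/mol.
Overall CFSE = -924 + 726 = -198 kJ/mol.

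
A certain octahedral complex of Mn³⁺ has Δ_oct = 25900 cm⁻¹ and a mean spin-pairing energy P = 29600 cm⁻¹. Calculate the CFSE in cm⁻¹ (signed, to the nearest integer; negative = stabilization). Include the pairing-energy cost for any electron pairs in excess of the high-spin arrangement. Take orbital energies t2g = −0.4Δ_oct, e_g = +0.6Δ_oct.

Group 7 minus oxidation state +3 gives a d⁴ configuration for Mn³⁺.
Δ_oct < P, so pairing is avoided: the ground state is high-spin.
Configuration: t2g^3 e_g^1.
Orbital CFSE = -0.6Δ_oct = -0.6 × 25900 = -15540 cm⁻¹.
High-spin has no excess pairs, so no pairing correction applies.

-15540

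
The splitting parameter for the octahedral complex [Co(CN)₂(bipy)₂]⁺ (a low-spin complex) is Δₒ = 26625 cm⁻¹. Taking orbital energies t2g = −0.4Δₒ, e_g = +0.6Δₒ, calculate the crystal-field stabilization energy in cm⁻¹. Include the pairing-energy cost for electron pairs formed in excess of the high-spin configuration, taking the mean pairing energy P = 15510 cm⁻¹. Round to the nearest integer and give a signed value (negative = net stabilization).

-32880

Ligand charges: 2×(-1) from CN⁻ and 2×(+0) from bipy sum to -2; with overall charge +1, Co is +3.
Co sits in group 9; removing 3 electrons leaves Co³⁺ with 9 − 3 = 6 d electrons.
Configuration: t2g^6 e_g^0.
Orbital CFSE = 6(-0.4) + 0(0.6) = -2.4Δₒ = -2.4 × 26625 = -63900 cm⁻¹.
High-spin d⁶ would be t2g^4 e_g^2 with 1 pair; low-spin has 3, so 2 excess pairs cost +2P = +31020 cm⁻¹.
Net CFSE = -63900 + 31020 = -32880 cm⁻¹.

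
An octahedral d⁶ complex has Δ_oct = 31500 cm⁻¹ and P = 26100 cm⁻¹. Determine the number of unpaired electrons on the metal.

0

Since Δ_oct = 31500 cm⁻¹ > P = 26100 cm⁻¹, the complex adopts the low-spin configuration.
Filling d⁶ accordingly: t2g^6 e_g^0.
Unpaired electrons: 0.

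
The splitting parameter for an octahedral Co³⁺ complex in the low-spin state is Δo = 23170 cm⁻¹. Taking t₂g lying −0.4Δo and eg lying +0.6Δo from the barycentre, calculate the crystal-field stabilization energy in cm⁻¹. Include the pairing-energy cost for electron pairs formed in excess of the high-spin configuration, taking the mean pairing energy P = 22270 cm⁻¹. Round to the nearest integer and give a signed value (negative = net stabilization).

Co sits in group 9; removing 3 electrons leaves Co³⁺ with 9 − 3 = 6 d electrons.
The d⁶ electrons fill as t₂g⁶ eg⁰.
The orbital stabilization is -2.4Δo = -2.4 × 23170 = -55608 cm⁻¹.
High-spin d⁶ would be t₂g⁴ eg² with 1 pair; low-spin has 3, so 2 excess pairs cost +2P = +44540 cm⁻¹.
Overall CFSE = -55608 + 44540 = -11068 cm⁻¹.

-11068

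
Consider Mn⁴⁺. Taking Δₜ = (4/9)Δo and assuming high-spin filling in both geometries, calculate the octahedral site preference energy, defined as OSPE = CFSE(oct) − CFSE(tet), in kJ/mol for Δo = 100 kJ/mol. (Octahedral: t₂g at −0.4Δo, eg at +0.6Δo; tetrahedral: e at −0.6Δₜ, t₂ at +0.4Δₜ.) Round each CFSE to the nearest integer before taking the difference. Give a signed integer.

-84

Mn⁴⁺: group 7, so d-count = 7 − 4 = 3.
Octahedral (high-spin): t₂g³ eg⁰, CFSE = 3(−0.4) + 0(+0.6) = -1.2Δo = -1.2 × 100 = -120 kJ/mol.
In a tetrahedral site the filling is e² t₂¹: CFSE(tet) = -0.8Δₜ = -0.8 × (4/9)(100) = -36 kJ/mol.
Subtracting, OSPE = -120 − (-36) = -84 kJ/mol.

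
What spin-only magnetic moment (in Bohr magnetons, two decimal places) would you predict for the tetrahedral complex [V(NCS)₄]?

1.73 Bohr magnetons

Each NCS⁻ contributes -1; 4 × (-1) = -4. With overall charge +0, V is in the +4 oxidation state.
Group 5 minus oxidation state +4 gives a d¹ configuration for V⁴⁺.
Tetrahedral splitting is small, so the complex is high-spin.
Configuration: e^1 t2^0 → 1 unpaired electron.
μ(spin-only) = √[1(1+2)] = √3 ≈ 1.73 Bohr magnetons.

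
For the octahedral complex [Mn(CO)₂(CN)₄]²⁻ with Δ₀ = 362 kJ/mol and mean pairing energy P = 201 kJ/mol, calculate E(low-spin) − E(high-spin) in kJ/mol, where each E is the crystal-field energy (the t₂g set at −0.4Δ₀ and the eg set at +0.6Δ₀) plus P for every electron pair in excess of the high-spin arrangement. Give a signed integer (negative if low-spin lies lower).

-322

Ligand charges: 2×(+0) from CO and 4×(-1) from CN⁻ sum to -4; with overall charge -2, Mn is +2.
Mn sits in group 7; removing 2 electrons leaves Mn²⁺ with 7 − 2 = 5 d electrons.
In the high-spin limit (t₂g³ eg²) the orbital term is 0.0Δ₀ = 0 kJ/mol, with no excess pairing.
For low-spin the configuration is t₂g⁵ eg⁰: orbital energy -2.0 × 362 = -724 kJ/mol, and 2 additional pairs relative to high-spin add 402 kJ/mol, giving -322 kJ/mol.
E(LS) − E(HS) = -322 − (0) = -322 kJ/mol.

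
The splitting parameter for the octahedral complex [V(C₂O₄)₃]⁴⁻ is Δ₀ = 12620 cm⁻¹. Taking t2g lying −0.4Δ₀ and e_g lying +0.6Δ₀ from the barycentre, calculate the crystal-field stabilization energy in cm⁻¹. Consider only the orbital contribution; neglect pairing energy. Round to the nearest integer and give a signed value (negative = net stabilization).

Each C₂O₄²⁻ contributes -2; 3 × (-2) = -6. With overall charge -4, V is in the +2 oxidation state.
V²⁺: group 5, so d-count = 5 − 2 = 3.
Electron filling gives t2g^3 e_g^0.
The orbital stabilization is -1.2Δ₀ = -1.2 × 12620 = -15144 cm⁻¹.

-15144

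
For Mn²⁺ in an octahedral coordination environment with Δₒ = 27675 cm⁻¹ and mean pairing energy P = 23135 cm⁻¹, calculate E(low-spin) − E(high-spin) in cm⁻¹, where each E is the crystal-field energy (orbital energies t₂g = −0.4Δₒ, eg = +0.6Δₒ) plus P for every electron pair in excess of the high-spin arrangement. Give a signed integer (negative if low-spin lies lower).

-9080

Mn²⁺: group 7, so d-count = 7 − 2 = 5.
High-spin: t₂g³ eg², CFSE = 0.0Δₒ = 0 cm⁻¹.
Low-spin t₂g⁵ eg⁰ gives -2.0Δₒ = -55350 cm⁻¹, but forming 2 extra pairs costs 2P = 46270 cm⁻¹, so E(LS) = -55350 + 46270 = -9080 cm⁻¹.
Thus E(LS) − E(HS) = -9080 cm⁻¹.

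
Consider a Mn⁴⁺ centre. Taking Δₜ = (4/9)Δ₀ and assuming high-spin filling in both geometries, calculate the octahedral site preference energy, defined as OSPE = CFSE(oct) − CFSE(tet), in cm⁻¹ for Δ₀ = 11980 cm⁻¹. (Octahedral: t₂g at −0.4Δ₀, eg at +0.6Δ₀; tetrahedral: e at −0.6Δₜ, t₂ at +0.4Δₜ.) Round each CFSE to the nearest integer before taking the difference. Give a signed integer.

Mn is in group 7, so Mn⁴⁺ is d³ (7 − 4 = 3).
In an octahedral site d³ (HS) is t₂g³ eg⁰, giving CFSE(oct) = -1.2Δ₀ = -14376 cm⁻¹.
In a tetrahedral site the filling is e² t₂¹: CFSE(tet) = -0.8Δₜ = -0.8 × (4/9)(11980) = -4260 cm⁻¹.
OSPE = -14376 − (-4260) = -10116 cm⁻¹.

-10116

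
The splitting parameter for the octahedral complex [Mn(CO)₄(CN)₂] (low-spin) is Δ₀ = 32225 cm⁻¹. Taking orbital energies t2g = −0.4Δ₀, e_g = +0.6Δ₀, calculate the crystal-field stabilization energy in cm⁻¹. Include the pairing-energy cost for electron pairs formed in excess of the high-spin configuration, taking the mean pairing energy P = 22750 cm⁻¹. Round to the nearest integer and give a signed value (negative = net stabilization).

-18950

Ligand charges: 4×(+0) from CO and 2×(-1) from CN⁻ sum to -2; with overall charge +0, Mn is +2.
Mn²⁺: group 7, so d-count = 7 − 2 = 5.
Configuration: t2g^5 e_g^0.
Orbital CFSE = 5(-0.4) + 0(0.6) = -2.0Δ₀ = -2.0 × 32225 = -64450 cm⁻¹.
High-spin d⁵ would be t2g^3 e_g^2 with 0 pairs; low-spin has 2, so 2 excess pairs cost +2P = +45500 cm⁻¹.
Overall CFSE = -64450 + 45500 = -18950 cm⁻¹.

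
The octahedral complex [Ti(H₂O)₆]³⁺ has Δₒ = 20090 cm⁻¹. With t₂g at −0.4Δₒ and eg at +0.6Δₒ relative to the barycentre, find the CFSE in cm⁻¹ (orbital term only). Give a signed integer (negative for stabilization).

H₂O is neutral, so the +3 overall charge sits on Ti: oxidation state +3.
Group 4 minus oxidation state +3 gives a d¹ configuration for Ti³⁺.
Configuration: t₂g¹ eg⁰.
The orbital stabilization is -0.4Δₒ = -0.4 × 20090 = -8036 cm⁻¹.

-8036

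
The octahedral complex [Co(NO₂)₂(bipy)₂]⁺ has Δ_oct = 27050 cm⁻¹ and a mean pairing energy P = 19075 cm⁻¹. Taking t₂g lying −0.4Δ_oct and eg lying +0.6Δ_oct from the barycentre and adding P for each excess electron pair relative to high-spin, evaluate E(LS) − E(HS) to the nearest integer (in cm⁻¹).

-15950

Ligand charges: 2×(-1) from NO₂⁻ and 2×(+0) from bipy sum to -2; with overall charge +1, Co is +3.
Co sits in group 9; removing 3 electrons leaves Co³⁺ with 9 − 3 = 6 d electrons.
High-spin d⁶ fills as t₂g⁴ eg² with CFSE 4(−0.4) + 2(+0.6) = -0.4Δ_oct = -10820 cm⁻¹.
Low-spin: t₂g⁶ eg⁰, orbital CFSE = -2.4Δ_oct = -64920 cm⁻¹; plus 2 excess pairs × P = +38150 cm⁻¹; total -26770 cm⁻¹.
The difference is -26770 − (-10820) = -15950 cm⁻¹, so low-spin lies lower.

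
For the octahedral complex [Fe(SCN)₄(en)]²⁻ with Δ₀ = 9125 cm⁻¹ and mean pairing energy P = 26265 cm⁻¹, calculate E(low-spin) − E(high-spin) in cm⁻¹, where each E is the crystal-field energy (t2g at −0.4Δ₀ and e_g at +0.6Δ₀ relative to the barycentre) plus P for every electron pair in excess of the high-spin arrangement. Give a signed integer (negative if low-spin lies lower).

Ligand charges: 4×(-1) from SCN⁻ and 1×(+0) from en sum to -4; with overall charge -2, Fe is +2.
Fe²⁺: group 8, so d-count = 8 − 2 = 6.
High-spin d⁶ fills as t2g^4 e_g^2 with CFSE 4(−0.4) + 2(+0.6) = -0.4Δ₀ = -3650 cm⁻¹.
For low-spin the configuration is t2g^6 e_g^0: orbital energy -2.4 × 9125 = -21900 cm⁻¹, and 2 additional pairs relative to high-spin add 52530 cm⁻¹, giving 30630 cm⁻¹.
E(LS) − E(HS) = 30630 − (-3650) = 34280 cm⁻¹.

34280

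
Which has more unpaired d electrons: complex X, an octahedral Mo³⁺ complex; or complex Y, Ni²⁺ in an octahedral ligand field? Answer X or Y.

X

X: Mo sits in group 6; removing 3 electrons leaves Mo³⁺ with 6 − 3 = 3 d electrons; t2g^3 e_g^0 → 3 unpaired.
Y: Ni²⁺: group 10, so d-count = 10 − 2 = 8; t₂g⁶ eg² → 2 unpaired.
So X has more unpaired electrons.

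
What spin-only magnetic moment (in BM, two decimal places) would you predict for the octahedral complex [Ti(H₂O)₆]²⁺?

H₂O is neutral, so the +2 overall charge sits on Ti: oxidation state +2.
Ti²⁺: group 4, so d-count = 4 − 2 = 2.
Configuration: t2g^2 e_g^0 → 2 unpaired electrons.
μ(spin-only) = √[2(2+2)] = √8 ≈ 2.83 BM.

2.83 BM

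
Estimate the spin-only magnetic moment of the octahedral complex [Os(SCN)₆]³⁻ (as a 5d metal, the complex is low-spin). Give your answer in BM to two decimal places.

1.73 BM

Each SCN⁻ contributes -1; 6 × (-1) = -6. With overall charge -3, Os is in the +3 oxidation state.
Group 8 minus oxidation state +3 gives a d⁵ configuration for Os³⁺.
Configuration: t₂g⁵ eg⁰ → 1 unpaired electron.
μ(spin-only) = √[1(1+2)] = √3 ≈ 1.73 BM.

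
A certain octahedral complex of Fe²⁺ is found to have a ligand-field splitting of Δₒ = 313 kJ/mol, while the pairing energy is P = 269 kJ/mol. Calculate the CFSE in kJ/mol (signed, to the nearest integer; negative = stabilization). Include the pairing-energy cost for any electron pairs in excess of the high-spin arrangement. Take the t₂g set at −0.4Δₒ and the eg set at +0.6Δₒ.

-213

Fe is in group 8, so Fe²⁺ is d⁶ (8 − 2 = 6).
Since Δₒ = 313 kJ/mol > P = 269 kJ/mol, the complex adopts the low-spin configuration.
Configuration: t₂g⁶ eg⁰.
Orbital CFSE = -2.4Δₒ = -2.4 × 313 = -751 kJ/mol.
Excess pairs vs high-spin: 3 − 1 = 2; pairing cost = +538 kJ/mol.
Net CFSE = -751 + 538 = -213 kJ/mol.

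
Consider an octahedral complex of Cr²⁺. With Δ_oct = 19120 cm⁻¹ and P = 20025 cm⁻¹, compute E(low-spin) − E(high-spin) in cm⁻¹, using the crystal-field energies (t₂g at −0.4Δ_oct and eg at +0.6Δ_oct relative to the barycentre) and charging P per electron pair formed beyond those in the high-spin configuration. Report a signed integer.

905

Cr²⁺: group 6, so d-count = 6 − 2 = 4.
In the high-spin limit (t₂g³ eg¹) the orbital term is -0.6Δ_oct = -11472 cm⁻¹, with no excess pairing.
Low-spin t₂g⁴ eg⁰ gives -1.6Δ_oct = -30592 cm⁻¹, but forming 1 extra pair costs 1P = 20025 cm⁻¹, so E(LS) = -30592 + 20025 = -10567 cm⁻¹.
Thus E(LS) − E(HS) = 905 cm⁻¹.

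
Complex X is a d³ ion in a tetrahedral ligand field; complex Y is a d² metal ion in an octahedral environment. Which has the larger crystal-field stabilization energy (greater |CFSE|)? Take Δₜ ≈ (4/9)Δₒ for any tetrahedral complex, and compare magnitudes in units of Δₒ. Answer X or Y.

X: Tetrahedral fields are weak (Δₜ ≈ 4/9 Δₒ), so electrons fill high-spin; e^2 t2^1, CFSE = -0.8Δₜ ≈ -0.36Δₒ.
Y: For octahedral d² the high- and low-spin configurations coincide; t₂g² eg⁰, CFSE = -0.8Δₒ.
So Y has the larger |CFSE|.

Y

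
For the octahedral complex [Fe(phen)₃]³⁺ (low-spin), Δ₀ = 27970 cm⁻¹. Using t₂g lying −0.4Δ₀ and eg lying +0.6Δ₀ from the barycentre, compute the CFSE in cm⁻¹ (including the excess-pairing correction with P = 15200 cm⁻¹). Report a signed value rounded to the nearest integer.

phen is neutral, so the +3 overall charge sits on Fe: oxidation state +3.
Fe is in group 8, so Fe³⁺ is d⁵ (8 − 3 = 5).
The d⁵ electrons fill as t₂g⁵ eg⁰.
CFSE(orbital) = 5×(-0.4Δ₀) + 0×(0.6Δ₀) = -2.0Δ₀; with Δ₀ = 27970 cm⁻¹ that is -55940 cm⁻¹.
High-spin d⁵ would be t₂g³ eg² with 0 pairs; low-spin has 2, so 2 excess pairs cost +2P = +30400 cm⁻¹.
Combining: -55940 + 30400 = -25540 cm⁻¹.

-25540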